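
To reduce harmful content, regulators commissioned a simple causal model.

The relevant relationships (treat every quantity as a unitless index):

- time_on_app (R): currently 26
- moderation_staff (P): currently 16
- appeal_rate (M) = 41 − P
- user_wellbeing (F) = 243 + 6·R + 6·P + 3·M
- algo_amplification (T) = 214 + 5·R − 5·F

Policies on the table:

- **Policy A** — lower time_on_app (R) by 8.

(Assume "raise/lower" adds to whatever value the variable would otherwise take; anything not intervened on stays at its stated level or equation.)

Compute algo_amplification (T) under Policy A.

-2306

Policy A (R − 8):
  R = 26 − 8 = 18
  P = 16
  M = 41 − 16 = 25
  F = 243 + 6·18 + 6·16 + 3·25 = 522
  T = 214 + 5·18 − 5·522 = -2306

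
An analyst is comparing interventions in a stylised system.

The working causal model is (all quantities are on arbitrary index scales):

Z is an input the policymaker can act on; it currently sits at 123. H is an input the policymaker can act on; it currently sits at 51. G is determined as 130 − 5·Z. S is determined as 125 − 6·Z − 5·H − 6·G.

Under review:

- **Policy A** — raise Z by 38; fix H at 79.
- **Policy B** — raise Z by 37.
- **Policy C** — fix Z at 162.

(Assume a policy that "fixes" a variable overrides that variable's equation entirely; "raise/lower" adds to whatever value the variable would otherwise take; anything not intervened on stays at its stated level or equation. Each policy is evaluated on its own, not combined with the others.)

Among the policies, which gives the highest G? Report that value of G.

-670

Policy A (Z + 38, H := 79):
  Z = 123 + 38 = 161
  G = 130 − 5·161 = -675
Policy B (Z + 37):
  Z = 123 + 37 = 160
  G = 130 − 5·160 = -670
Policy C (Z := 162):
  Z = 162
  G = 130 − 5·162 = -680
Comparing — Policy A: G=-675, Policy B: G=-670, Policy C: G=-680. Highest is -670 (Policy B).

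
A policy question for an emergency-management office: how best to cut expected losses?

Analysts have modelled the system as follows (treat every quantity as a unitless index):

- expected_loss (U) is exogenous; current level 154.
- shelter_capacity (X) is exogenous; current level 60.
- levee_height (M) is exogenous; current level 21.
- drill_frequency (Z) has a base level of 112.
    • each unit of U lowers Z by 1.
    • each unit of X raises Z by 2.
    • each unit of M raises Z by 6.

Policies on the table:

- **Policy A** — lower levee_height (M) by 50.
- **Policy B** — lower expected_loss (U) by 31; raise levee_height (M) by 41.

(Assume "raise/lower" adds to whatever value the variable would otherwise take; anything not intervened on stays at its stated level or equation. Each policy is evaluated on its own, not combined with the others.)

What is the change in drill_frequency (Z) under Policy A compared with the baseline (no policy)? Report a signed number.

-300

Baseline:
  U = 154
  X = 60
  M = 21
  Z = 112 − 154 + 2·60 + 6·21 = 204
Policy A (M − 50):
  U = 154
  X = 60
  M = 21 − 50 = -29
  Z = 112 − 154 + 2·60 + 6·(-29) = -96
Change in Z: -96 − 204 = -300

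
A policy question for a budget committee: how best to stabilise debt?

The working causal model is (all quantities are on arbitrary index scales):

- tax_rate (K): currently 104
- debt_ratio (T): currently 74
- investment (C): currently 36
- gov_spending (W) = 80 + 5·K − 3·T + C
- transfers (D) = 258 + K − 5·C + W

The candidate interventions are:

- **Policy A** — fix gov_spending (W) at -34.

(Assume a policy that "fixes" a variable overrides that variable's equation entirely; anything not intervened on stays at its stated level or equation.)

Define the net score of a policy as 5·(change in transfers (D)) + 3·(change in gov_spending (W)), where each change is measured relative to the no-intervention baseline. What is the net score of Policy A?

Baseline:
  K = 104
  T = 74
  C = 36
  W = 80 + 5·104 − 3·74 + 36 = 414
  D = 258 + 104 − 5·36 + 414 = 596
Policy A (W := -34):
  K = 104
  T = 74
  C = 36
  W = -34
  D = 258 + 104 − 5·36 + (-34) = 148
ΔD = 148 − 596 = -448; ΔW = -34 − 414 = -448
Score = 5·(-448) + 3·(-448) = -3584

-3584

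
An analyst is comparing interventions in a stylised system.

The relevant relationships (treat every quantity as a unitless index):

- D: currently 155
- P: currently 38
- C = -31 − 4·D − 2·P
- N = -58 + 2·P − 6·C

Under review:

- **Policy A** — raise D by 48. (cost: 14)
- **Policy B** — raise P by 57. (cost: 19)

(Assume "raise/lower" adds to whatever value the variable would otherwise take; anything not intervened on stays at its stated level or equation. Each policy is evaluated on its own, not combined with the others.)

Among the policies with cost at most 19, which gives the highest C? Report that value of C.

-841

Policy A (D + 48):
  D = 155 + 48 = 203
  P = 38
  C = -31 − 4·203 − 2·38 = -919
Policy B (P + 57):
  D = 155
  P = 38 + 57 = 95
  C = -31 − 4·155 − 2·95 = -841
Comparing — Policy A: C=-919, Policy B: C=-841. Highest is -841 (Policy B).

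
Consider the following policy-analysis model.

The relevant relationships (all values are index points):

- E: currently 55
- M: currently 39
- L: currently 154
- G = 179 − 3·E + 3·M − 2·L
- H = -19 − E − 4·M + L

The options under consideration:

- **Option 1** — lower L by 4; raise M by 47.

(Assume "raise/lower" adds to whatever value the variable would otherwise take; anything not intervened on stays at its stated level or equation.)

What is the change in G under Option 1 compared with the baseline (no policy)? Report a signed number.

Baseline:
  E = 55
  M = 39
  L = 154
  G = 179 − 3·55 + 3·39 − 2·154 = -177
Option 1 (L − 4, M + 47):
  E = 55
  M = 39 + 47 = 86
  L = 154 − 4 = 150
  G = 179 − 3·55 + 3·86 − 2·150 = -28
Change in G: -28 − (-177) = 149

149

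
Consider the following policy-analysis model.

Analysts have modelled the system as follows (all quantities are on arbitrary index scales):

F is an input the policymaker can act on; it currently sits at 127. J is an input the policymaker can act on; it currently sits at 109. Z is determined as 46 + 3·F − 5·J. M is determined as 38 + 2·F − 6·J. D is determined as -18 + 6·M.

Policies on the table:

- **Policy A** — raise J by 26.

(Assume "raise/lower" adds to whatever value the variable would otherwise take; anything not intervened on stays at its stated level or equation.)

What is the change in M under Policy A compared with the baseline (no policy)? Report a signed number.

-156

Baseline:
  F = 127
  J = 109
  M = 38 + 2·127 − 6·109 = -362
Policy A (J + 26):
  F = 127
  J = 109 + 26 = 135
  M = 38 + 2·127 − 6·135 = -518
Change in M: -518 − (-362) = -156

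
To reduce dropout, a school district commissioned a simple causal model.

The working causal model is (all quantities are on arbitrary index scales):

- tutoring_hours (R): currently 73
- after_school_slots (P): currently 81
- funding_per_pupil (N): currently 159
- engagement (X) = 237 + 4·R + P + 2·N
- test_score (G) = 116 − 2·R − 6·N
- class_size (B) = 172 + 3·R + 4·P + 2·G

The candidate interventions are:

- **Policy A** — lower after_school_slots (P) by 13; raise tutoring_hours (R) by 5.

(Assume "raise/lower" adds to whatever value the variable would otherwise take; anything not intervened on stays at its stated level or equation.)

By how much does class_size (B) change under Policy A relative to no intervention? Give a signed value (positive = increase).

Baseline:
  R = 73
  P = 81
  N = 159
  G = 116 − 2·73 − 6·159 = -984
  B = 172 + 3·73 + 4·81 + 2·(-984) = -1253
Policy A (P − 13, R + 5):
  R = 73 + 5 = 78
  P = 81 − 13 = 68
  N = 159
  G = 116 − 2·78 − 6·159 = -994
  B = 172 + 3·78 + 4·68 + 2·(-994) = -1310
Change in B: -1310 − (-1253) = -57

-57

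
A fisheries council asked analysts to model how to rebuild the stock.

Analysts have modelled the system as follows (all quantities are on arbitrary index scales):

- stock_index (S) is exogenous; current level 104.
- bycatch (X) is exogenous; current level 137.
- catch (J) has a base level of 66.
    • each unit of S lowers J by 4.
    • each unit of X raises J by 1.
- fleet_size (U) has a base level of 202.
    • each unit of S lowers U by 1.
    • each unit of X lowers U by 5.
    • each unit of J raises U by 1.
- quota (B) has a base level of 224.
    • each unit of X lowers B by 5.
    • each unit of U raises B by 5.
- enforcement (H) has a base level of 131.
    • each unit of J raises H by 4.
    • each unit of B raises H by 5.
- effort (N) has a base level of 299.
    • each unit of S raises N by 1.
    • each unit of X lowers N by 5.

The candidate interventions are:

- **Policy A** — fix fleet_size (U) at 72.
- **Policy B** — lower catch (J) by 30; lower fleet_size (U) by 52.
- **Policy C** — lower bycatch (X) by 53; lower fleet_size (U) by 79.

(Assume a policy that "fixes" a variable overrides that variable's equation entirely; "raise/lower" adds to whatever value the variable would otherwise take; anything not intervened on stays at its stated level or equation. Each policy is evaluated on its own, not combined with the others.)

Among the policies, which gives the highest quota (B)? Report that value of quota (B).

Policy A (U := 72):
  S = 104
  X = 137
  J = 66 − 4·104 + 137 = -213
  U = 72
  B = 224 − 5·137 + 5·72 = -101
Policy B (J − 30, U − 52):
  S = 104
  X = 137
  J = 66 − 4·104 + 137 (−30 from intervention) = -243
  U = 202 − 104 − 5·137 + (-243) (−52 from intervention) = -882
  B = 224 − 5·137 + 5·(-882) = -4871
Policy C (X − 53, U − 79):
  S = 104
  X = 137 − 53 = 84
  J = 66 − 4·104 + 84 = -266
  U = 202 − 104 − 5·84 + (-266) (−79 from intervention) = -667
  B = 224 − 5·84 + 5·(-667) = -3531
Comparing — Policy A: B=-101, Policy B: B=-4871, Policy C: B=-3531. Highest is -101 (Policy A).

-101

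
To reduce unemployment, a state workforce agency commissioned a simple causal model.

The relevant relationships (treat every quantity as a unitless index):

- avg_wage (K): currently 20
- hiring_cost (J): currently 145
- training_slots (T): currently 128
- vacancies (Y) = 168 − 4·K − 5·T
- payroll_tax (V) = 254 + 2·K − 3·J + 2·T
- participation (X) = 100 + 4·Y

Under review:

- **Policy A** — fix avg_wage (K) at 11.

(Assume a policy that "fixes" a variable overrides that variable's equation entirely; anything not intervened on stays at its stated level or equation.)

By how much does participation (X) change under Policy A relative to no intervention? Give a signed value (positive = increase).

144

Baseline:
  K = 20
  T = 128
  Y = 168 − 4·20 − 5·128 = -552
  X = 100 + 4·(-552) = -2108
Policy A (K := 11):
  K = 11
  T = 128
  Y = 168 − 4·11 − 5·128 = -516
  X = 100 + 4·(-516) = -1964
Change in X: -1964 − (-2108) = 144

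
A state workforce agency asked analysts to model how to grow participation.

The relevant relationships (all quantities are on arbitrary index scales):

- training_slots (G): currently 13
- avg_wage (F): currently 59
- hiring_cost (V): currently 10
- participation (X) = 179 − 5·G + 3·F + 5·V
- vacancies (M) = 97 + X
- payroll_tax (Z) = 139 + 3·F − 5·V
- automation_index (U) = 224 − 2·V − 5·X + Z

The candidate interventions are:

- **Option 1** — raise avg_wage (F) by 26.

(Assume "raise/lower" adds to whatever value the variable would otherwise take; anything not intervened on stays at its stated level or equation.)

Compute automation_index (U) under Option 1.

-1547

Option 1 (F + 26):
  G = 13
  F = 59 + 26 = 85
  V = 10
  X = 179 − 5·13 + 3·85 + 5·10 = 419
  Z = 139 + 3·85 − 5·10 = 344
  U = 224 − 2·10 − 5·419 + 344 = -1547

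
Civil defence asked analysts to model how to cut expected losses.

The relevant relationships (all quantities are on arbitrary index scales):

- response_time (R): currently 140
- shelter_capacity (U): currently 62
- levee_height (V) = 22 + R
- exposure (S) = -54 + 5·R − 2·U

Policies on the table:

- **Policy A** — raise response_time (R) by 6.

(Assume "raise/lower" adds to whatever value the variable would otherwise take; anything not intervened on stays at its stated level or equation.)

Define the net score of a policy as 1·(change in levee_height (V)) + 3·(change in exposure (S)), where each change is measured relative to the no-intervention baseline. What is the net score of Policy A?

96

Baseline:
  R = 140
  U = 62
  V = 22 + 140 = 162
  S = -54 + 5·140 − 2·62 = 522
Policy A (R + 6):
  R = 140 + 6 = 146
  U = 62
  V = 22 + 146 = 168
  S = -54 + 5·146 − 2·62 = 552
ΔV = 168 − 162 = 6; ΔS = 552 − 522 = 30
Score = 1·6 + 3·30 = 96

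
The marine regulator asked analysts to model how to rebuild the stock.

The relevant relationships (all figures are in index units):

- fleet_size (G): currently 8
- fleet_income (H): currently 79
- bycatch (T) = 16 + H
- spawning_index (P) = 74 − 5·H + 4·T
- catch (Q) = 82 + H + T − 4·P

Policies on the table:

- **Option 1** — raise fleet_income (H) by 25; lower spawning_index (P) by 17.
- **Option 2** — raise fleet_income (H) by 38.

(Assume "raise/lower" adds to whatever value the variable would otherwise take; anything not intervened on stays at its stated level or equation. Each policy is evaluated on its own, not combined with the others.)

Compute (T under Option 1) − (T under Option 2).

Option 1 (H + 25, P − 17):
  H = 79 + 25 = 104
  T = 16 + 104 = 120
Option 2 (H + 38):
  H = 79 + 38 = 117
  T = 16 + 117 = 133
T: 120 − 133 = -13

-13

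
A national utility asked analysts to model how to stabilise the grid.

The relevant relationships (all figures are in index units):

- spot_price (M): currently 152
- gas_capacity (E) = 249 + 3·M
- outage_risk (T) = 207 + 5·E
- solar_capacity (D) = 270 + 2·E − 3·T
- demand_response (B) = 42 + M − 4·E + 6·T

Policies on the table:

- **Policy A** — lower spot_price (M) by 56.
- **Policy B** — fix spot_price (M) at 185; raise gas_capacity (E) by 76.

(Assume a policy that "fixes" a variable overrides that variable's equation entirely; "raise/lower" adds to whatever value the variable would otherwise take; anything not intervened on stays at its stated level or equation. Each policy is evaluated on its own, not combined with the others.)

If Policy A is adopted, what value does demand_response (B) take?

15342

Policy A (M − 56):
  M = 152 − 56 = 96
  E = 249 + 3·96 = 537
  T = 207 + 5·537 = 2892
  B = 42 + 96 − 4·537 + 6·2892 = 15342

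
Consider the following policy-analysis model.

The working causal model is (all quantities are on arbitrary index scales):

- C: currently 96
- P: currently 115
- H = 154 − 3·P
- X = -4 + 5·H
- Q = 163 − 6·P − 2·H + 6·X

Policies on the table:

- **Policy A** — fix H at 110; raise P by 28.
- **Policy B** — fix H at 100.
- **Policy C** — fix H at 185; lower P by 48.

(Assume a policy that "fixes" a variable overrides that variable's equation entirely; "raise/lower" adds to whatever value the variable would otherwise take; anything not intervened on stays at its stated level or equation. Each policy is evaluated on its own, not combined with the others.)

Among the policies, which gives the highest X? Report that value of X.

921

Policy A (H := 110, P + 28):
  P = 115 + 28 = 143
  H = 110
  X = -4 + 5·110 = 546
Policy B (H := 100):
  P = 115
  H = 100
  X = -4 + 5·100 = 496
Policy C (H := 185, P − 48):
  P = 115 − 48 = 67
  H = 185
  X = -4 + 5·185 = 921
Comparing — Policy A: X=546, Policy B: X=496, Policy C: X=921. Highest is 921 (Policy C).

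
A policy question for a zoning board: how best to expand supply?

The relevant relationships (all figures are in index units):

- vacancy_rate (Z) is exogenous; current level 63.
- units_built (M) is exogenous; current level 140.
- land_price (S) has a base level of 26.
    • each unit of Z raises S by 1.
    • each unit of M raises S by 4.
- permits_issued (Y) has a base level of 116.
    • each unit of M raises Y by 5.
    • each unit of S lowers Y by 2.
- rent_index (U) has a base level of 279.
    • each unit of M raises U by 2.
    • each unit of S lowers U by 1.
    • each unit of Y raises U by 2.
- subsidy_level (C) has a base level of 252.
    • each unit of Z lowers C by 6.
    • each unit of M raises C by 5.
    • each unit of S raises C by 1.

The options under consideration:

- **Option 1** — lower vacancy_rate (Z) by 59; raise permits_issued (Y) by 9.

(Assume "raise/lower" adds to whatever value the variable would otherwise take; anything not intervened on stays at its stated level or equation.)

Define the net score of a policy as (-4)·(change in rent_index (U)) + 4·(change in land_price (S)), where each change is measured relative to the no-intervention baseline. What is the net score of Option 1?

Baseline:
  Z = 63
  M = 140
  S = 26 + 63 + 4·140 = 649
  Y = 116 + 5·140 − 2·649 = -482
  U = 279 + 2·140 − 649 + 2·(-482) = -1054
Option 1 (Z − 59, Y + 9):
  Z = 63 − 59 = 4
  M = 140
  S = 26 + 4 + 4·140 = 590
  Y = 116 + 5·140 − 2·590 (+9 from intervention) = -355
  U = 279 + 2·140 − 590 + 2·(-355) = -741
ΔU = -741 − (-1054) = 313; ΔS = 590 − 649 = -59
Score = (-4)·313 + 4·(-59) = -1488

-1488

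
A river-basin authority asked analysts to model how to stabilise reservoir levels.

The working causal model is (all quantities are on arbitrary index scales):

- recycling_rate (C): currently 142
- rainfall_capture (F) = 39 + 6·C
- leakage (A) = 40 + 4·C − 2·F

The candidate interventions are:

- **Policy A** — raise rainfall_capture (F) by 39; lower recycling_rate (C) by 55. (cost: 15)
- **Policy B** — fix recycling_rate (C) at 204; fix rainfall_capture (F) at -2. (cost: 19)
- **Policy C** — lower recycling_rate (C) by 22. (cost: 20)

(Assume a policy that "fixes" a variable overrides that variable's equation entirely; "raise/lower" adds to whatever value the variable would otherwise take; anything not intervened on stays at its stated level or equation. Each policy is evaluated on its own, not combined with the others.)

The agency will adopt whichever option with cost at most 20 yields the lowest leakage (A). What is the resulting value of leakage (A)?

-998

Policy A (F + 39, C − 55):
  C = 142 − 55 = 87
  F = 39 + 6·87 (+39 from intervention) = 600
  A = 40 + 4·87 − 2·600 = -812
Policy B (C := 204, F := -2):
  C = 204
  F = -2
  A = 40 + 4·204 − 2·(-2) = 860
Policy C (C − 22):
  C = 142 − 22 = 120
  F = 39 + 6·120 = 759
  A = 40 + 4·120 − 2·759 = -998
Comparing — Policy A: A=-812, Policy B: A=860, Policy C: A=-998. Lowest is -998 (Policy C).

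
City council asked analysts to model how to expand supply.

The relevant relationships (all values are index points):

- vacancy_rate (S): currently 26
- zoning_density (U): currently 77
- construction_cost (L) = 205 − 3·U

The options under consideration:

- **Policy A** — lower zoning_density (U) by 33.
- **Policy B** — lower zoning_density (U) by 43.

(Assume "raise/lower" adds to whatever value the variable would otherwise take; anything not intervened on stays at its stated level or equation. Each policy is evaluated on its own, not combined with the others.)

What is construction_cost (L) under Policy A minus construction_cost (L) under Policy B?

-30

Policy A (U − 33):
  U = 77 − 33 = 44
  L = 205 − 3·44 = 73
Policy B (U − 43):
  U = 77 − 43 = 34
  L = 205 − 3·34 = 103
L: 73 − 103 = -30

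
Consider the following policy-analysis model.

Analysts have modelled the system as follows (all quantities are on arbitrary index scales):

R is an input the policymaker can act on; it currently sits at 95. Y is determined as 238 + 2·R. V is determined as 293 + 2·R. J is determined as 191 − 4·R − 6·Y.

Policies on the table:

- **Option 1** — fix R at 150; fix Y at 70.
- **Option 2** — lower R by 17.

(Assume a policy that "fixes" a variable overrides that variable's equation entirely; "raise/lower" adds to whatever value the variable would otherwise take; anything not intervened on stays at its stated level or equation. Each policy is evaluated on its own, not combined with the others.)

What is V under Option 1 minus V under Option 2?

144

Option 1 (R := 150, Y := 70):
  R = 150
  V = 293 + 2·150 = 593
Option 2 (R − 17):
  R = 95 − 17 = 78
  V = 293 + 2·78 = 449
V: 593 − 449 = 144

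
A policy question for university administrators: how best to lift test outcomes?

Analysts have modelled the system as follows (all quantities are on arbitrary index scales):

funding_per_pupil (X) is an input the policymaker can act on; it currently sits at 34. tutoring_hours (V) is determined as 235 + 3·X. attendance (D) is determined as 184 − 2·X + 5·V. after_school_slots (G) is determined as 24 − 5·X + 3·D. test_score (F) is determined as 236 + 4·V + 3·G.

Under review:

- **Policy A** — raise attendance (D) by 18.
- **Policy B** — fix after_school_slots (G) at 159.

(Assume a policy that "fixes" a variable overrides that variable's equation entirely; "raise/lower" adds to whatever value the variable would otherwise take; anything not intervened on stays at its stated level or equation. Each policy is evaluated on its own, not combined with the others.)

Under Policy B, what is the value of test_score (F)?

Policy B (G := 159):
  X = 34
  V = 235 + 3·34 = 337
  D = 184 − 2·34 + 5·337 = 1801
  G = 159
  F = 236 + 4·337 + 3·159 = 2061

2061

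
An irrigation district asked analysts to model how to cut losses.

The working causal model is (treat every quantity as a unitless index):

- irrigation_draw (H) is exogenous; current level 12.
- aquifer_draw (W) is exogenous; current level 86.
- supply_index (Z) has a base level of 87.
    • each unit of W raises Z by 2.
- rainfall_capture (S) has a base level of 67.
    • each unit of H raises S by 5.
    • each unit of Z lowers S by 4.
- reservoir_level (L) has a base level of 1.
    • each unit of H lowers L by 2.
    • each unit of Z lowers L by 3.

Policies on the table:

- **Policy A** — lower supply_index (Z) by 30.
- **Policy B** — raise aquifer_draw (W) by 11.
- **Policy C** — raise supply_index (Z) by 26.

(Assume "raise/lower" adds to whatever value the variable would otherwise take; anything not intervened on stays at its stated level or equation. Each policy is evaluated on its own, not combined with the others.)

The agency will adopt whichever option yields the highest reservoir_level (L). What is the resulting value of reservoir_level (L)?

Policy A (Z − 30):
  H = 12
  W = 86
  Z = 87 + 2·86 (−30 from intervention) = 229
  L = 1 − 2·12 − 3·229 = -710
Policy B (W + 11):
  H = 12
  W = 86 + 11 = 97
  Z = 87 + 2·97 = 281
  L = 1 − 2·12 − 3·281 = -866
Policy C (Z + 26):
  H = 12
  W = 86
  Z = 87 + 2·86 (+26 from intervention) = 285
  L = 1 − 2·12 − 3·285 = -878
Comparing — Policy A: L=-710, Policy B: L=-866, Policy C: L=-878. Highest is -710 (Policy A).

-710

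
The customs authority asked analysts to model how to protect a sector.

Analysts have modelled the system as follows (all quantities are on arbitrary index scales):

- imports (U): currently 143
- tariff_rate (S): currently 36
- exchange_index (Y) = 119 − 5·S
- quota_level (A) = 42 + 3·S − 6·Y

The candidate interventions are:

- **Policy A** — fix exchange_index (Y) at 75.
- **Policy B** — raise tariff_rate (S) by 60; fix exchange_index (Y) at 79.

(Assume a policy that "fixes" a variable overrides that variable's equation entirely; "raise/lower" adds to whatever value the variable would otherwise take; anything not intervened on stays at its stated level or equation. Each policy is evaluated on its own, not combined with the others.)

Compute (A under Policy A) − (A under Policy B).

-156

Policy A (Y := 75):
  S = 36
  Y = 75
  A = 42 + 3·36 − 6·75 = -300
Policy B (S + 60, Y := 79):
  S = 36 + 60 = 96
  Y = 79
  A = 42 + 3·96 − 6·79 = -144
A: -300 − (-144) = -156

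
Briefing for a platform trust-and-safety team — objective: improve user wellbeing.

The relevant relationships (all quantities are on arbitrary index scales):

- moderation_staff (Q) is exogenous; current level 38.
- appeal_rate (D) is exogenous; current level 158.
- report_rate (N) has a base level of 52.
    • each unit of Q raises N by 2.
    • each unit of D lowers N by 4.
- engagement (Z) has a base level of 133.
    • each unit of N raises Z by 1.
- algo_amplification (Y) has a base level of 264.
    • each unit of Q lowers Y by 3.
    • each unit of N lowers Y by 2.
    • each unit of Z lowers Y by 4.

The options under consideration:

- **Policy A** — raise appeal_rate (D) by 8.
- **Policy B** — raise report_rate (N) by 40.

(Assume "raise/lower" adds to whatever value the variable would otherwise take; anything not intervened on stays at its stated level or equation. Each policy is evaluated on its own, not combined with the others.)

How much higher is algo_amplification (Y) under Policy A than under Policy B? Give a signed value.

Policy A (D + 8):
  Q = 38
  D = 158 + 8 = 166
  N = 52 + 2·38 − 4·166 = -536
  Z = 133 + (-536) = -403
  Y = 264 − 3·38 − 2·(-536) − 4·(-403) = 2834
Policy B (N + 40):
  Q = 38
  D = 158
  N = 52 + 2·38 − 4·158 (+40 from intervention) = -464
  Z = 133 + (-464) = -331
  Y = 264 − 3·38 − 2·(-464) − 4·(-331) = 2402
Y: 2834 − 2402 = 432

432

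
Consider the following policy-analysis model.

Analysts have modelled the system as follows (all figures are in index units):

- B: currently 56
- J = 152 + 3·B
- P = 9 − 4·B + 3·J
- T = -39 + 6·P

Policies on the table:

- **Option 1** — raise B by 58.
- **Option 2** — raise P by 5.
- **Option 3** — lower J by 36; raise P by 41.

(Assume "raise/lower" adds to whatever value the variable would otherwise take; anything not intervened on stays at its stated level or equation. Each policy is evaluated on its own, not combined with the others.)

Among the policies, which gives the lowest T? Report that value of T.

4029

Option 1 (B + 58):
  B = 56 + 58 = 114
  J = 152 + 3·114 = 494
  P = 9 − 4·114 + 3·494 = 1035
  T = -39 + 6·1035 = 6171
Option 2 (P + 5):
  B = 56
  J = 152 + 3·56 = 320
  P = 9 − 4·56 + 3·320 (+5 from intervention) = 750
  T = -39 + 6·750 = 4461
Option 3 (J − 36, P + 41):
  B = 56
  J = 152 + 3·56 (−36 from intervention) = 284
  P = 9 − 4·56 + 3·284 (+41 from intervention) = 678
  T = -39 + 6·678 = 4029
Comparing — Option 1: T=6171, Option 2: T=4461, Option 3: T=4029. Lowest is 4029 (Option 3).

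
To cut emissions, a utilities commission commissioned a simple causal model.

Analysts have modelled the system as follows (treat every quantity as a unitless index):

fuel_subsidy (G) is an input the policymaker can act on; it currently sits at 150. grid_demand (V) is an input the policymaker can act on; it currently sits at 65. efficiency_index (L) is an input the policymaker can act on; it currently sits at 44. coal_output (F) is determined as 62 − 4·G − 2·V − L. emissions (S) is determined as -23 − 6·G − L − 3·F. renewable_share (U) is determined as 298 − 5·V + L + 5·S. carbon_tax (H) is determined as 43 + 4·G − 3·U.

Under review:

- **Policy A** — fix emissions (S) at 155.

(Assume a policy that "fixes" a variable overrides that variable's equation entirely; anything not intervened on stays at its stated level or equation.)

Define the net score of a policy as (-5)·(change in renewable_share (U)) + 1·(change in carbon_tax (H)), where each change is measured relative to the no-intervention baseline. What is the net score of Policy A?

Baseline:
  G = 150
  V = 65
  L = 44
  F = 62 − 4·150 − 2·65 − 44 = -712
  S = -23 − 6·150 − 44 − 3·(-712) = 1169
  U = 298 − 5·65 + 44 + 5·1169 = 5862
  H = 43 + 4·150 − 3·5862 = -16943
Policy A (S := 155):
  G = 150
  V = 65
  L = 44
  F = 62 − 4·150 − 2·65 − 44 = -712
  S = 155
  U = 298 − 5·65 + 44 + 5·155 = 792
  H = 43 + 4·150 − 3·792 = -1733
ΔU = 792 − 5862 = -5070; ΔH = -1733 − (-16943) = 15210
Score = (-5)·(-5070) + 1·15210 = 40560

40560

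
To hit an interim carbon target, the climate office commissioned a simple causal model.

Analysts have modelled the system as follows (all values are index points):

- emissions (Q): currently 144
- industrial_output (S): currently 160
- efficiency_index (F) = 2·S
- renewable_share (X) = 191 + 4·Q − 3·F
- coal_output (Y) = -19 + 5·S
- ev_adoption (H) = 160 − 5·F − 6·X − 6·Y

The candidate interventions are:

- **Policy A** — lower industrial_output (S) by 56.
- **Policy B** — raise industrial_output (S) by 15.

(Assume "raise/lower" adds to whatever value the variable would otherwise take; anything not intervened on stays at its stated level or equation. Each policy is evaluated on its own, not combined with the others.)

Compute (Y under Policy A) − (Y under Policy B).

Policy A (S − 56):
  S = 160 − 56 = 104
  Y = -19 + 5·104 = 501
Policy B (S + 15):
  S = 160 + 15 = 175
  Y = -19 + 5·175 = 856
Y: 501 − 856 = -355

-355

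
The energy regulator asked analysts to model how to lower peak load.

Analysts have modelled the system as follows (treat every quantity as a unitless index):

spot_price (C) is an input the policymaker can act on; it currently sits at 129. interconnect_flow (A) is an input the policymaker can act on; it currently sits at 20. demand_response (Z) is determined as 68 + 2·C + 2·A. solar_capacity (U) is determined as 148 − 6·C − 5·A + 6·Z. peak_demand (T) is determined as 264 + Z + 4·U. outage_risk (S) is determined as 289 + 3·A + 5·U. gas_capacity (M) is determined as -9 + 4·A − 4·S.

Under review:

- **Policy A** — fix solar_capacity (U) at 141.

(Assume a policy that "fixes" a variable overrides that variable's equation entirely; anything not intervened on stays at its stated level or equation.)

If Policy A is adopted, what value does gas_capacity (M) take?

-4145

Policy A (U := 141):
  C = 129
  A = 20
  Z = 68 + 2·129 + 2·20 = 366
  U = 141
  S = 289 + 3·20 + 5·141 = 1054
  M = -9 + 4·20 − 4·1054 = -4145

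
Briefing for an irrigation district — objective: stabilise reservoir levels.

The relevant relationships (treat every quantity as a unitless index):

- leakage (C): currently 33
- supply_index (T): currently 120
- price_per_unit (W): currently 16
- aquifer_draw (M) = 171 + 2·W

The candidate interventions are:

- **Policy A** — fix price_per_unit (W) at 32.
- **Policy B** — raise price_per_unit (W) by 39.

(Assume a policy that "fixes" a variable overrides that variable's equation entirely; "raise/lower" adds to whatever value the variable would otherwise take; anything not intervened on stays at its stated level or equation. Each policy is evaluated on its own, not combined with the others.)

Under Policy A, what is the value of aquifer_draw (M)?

Policy A (W := 32):
  W = 32
  M = 171 + 2·32 = 235

235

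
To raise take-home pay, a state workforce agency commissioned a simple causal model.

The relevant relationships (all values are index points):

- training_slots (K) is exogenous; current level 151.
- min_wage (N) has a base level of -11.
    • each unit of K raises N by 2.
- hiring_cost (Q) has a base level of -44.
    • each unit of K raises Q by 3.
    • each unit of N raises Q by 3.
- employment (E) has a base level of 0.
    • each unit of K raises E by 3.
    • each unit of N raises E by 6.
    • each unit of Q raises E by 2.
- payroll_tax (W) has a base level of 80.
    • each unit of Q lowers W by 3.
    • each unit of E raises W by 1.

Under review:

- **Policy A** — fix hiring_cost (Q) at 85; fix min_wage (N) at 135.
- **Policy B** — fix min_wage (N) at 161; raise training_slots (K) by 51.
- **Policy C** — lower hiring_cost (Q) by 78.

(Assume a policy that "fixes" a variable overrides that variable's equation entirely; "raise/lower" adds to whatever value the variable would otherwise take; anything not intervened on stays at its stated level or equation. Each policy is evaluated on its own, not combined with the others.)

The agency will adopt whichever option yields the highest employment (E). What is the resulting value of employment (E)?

Policy A (Q := 85, N := 135):
  K = 151
  N = 135
  Q = 85
  E = 0 + 3·151 + 6·135 + 2·85 = 1433
Policy B (N := 161, K + 51):
  K = 151 + 51 = 202
  N = 161
  Q = -44 + 3·202 + 3·161 = 1045
  E = 0 + 3·202 + 6·161 + 2·1045 = 3662
Policy C (Q − 78):
  K = 151
  N = -11 + 2·151 = 291
  Q = -44 + 3·151 + 3·291 (−78 from intervention) = 1204
  E = 0 + 3·151 + 6·291 + 2·1204 = 4607
Comparing — Policy A: E=1433, Policy B: E=3662, Policy C: E=4607. Highest is 4607 (Policy C).

4607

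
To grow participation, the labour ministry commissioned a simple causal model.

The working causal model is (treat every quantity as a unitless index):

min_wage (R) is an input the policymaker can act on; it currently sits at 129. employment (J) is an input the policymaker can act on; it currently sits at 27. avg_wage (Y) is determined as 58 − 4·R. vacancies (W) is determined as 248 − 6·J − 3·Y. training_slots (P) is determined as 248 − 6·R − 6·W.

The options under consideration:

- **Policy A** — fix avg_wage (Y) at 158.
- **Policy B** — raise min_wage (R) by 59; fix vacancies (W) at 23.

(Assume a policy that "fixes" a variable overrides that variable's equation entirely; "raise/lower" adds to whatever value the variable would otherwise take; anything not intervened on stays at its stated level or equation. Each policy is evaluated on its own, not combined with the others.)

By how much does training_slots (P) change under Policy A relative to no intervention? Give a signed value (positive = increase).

Baseline:
  R = 129
  J = 27
  Y = 58 − 4·129 = -458
  W = 248 − 6·27 − 3·(-458) = 1460
  P = 248 − 6·129 − 6·1460 = -9286
Policy A (Y := 158):
  R = 129
  J = 27
  Y = 158
  W = 248 − 6·27 − 3·158 = -388
  P = 248 − 6·129 − 6·(-388) = 1802
Change in P: 1802 − (-9286) = 11088

11088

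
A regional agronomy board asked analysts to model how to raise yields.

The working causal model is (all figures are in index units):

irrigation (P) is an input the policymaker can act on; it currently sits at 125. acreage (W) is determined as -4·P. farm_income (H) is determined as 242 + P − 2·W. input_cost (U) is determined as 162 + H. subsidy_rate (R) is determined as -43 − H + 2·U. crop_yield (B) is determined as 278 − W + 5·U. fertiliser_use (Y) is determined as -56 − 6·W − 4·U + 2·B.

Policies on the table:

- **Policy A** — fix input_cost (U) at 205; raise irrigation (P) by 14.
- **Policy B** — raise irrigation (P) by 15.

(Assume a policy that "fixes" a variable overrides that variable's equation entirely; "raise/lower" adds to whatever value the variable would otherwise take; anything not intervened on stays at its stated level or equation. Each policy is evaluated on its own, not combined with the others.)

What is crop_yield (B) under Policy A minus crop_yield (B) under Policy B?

-7299

Policy A (U := 205, P + 14):
  P = 125 + 14 = 139
  W = 0 − 4·139 = -556
  H = 242 + 139 − 2·(-556) = 1493
  U = 205
  B = 278 − (-556) + 5·205 = 1859
Policy B (P + 15):
  P = 125 + 15 = 140
  W = 0 − 4·140 = -560
  H = 242 + 140 − 2·(-560) = 1502
  U = 162 + 1502 = 1664
  B = 278 − (-560) + 5·1664 = 9158
B: 1859 − 9158 = -7299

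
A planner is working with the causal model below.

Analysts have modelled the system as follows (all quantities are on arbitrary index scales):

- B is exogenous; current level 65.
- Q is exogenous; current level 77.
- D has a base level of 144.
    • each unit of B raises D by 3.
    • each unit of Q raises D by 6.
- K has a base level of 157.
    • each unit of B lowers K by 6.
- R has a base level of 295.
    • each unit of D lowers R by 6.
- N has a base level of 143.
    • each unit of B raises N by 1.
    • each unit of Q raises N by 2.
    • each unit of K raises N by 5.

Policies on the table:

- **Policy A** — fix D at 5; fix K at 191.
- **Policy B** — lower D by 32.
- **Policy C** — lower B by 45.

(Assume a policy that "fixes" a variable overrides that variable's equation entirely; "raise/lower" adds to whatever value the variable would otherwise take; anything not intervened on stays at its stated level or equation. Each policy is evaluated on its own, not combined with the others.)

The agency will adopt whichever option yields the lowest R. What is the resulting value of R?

-4319

Policy A (D := 5, K := 191):
  B = 65
  Q = 77
  D = 5
  R = 295 − 6·5 = 265
Policy B (D − 32):
  B = 65
  Q = 77
  D = 144 + 3·65 + 6·77 (−32 from intervention) = 769
  R = 295 − 6·769 = -4319
Policy C (B − 45):
  B = 65 − 45 = 20
  Q = 77
  D = 144 + 3·20 + 6·77 = 666
  R = 295 − 6·666 = -3701
Comparing — Policy A: R=265, Policy B: R=-4319, Policy C: R=-3701. Lowest is -4319 (Policy B).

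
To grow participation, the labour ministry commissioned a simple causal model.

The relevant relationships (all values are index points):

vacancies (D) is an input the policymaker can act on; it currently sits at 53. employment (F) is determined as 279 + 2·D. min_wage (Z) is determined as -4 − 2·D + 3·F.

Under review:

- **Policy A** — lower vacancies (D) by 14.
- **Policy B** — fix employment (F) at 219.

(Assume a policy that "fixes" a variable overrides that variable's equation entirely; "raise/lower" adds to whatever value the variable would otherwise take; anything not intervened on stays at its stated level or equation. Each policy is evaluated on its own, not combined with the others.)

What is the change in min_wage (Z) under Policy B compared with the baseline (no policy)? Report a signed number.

Baseline:
  D = 53
  F = 279 + 2·53 = 385
  Z = -4 − 2·53 + 3·385 = 1045
Policy B (F := 219):
  D = 53
  F = 219
  Z = -4 − 2·53 + 3·219 = 547
Change in Z: 547 − 1045 = -498

-498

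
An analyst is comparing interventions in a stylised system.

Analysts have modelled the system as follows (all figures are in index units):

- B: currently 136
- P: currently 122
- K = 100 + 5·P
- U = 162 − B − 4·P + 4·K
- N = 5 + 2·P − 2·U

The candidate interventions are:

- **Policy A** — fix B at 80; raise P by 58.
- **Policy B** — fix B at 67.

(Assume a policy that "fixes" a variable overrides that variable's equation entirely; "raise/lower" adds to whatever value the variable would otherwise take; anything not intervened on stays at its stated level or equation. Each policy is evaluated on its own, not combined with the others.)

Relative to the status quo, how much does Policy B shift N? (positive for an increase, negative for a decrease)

-138

Baseline:
  B = 136
  P = 122
  K = 100 + 5·122 = 710
  U = 162 − 136 − 4·122 + 4·710 = 2378
  N = 5 + 2·122 − 2·2378 = -4507
Policy B (B := 67):
  B = 67
  P = 122
  K = 100 + 5·122 = 710
  U = 162 − 67 − 4·122 + 4·710 = 2447
  N = 5 + 2·122 − 2·2447 = -4645
Change in N: -4645 − (-4507) = -138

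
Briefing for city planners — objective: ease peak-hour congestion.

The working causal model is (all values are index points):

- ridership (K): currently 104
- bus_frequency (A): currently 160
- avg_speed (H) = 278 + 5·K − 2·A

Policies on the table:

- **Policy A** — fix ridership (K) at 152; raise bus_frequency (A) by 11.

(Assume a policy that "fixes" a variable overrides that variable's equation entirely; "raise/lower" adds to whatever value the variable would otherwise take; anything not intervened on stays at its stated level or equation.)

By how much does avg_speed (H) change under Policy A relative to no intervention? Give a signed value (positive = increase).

218

Baseline:
  K = 104
  A = 160
  H = 278 + 5·104 − 2·160 = 478
Policy A (K := 152, A + 11):
  K = 152
  A = 160 + 11 = 171
  H = 278 + 5·152 − 2·171 = 696
Change in H: 696 − 478 = 218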